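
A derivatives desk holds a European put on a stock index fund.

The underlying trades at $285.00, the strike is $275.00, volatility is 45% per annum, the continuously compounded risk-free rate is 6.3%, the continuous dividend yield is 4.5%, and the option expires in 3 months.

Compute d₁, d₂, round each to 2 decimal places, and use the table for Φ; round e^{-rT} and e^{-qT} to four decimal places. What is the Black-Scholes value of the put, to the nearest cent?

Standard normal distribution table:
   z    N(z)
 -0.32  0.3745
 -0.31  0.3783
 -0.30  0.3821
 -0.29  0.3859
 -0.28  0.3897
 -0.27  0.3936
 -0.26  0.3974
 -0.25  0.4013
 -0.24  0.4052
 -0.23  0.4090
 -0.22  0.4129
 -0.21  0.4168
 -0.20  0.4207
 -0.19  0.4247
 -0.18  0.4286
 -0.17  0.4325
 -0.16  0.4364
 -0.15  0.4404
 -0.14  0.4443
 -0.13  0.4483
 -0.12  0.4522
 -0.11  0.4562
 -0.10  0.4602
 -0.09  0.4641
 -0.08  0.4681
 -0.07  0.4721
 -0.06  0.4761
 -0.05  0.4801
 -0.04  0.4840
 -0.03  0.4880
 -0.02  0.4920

T = 0.25;  σ√T = 0.2250
d₁ = [ln(285/275) + (0.063 − 0.045 + 0.45²/2)·0.25] / 0.2250 = [0.0357 + 0.0298] / 0.2250 = 0.2912 which rounds to 0.29
d₂ = d₁ − σ√T = 0.2912 − 0.2250 = 0.0662 which rounds to 0.07
exp(−qT) = exp(−0.045·0.25) = 0.9888;  exp(−rT) = exp(−0.063·0.25) = 0.9844
N(−d₂) = N(-0.07) = 0.4721;  N(−d₁) = N(-0.29) = 0.3859
P = 275·0.9844·0.4721 − 285·0.9888·0.3859 = 127.8022 − 108.7497 = 19.0525

$19.05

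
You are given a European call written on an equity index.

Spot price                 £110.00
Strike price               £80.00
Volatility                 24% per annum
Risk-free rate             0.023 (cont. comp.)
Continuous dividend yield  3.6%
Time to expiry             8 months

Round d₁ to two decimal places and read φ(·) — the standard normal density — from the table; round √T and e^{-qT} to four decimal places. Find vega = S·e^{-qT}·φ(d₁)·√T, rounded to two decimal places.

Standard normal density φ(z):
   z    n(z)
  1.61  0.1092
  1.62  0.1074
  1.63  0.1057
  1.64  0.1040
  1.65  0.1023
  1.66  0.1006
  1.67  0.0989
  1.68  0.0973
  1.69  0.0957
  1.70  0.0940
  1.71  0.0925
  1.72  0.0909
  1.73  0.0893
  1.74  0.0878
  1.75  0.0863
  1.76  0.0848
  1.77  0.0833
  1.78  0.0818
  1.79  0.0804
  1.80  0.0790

T = 0.6667;  σ√T = 0.1960
ln(S/K) + (r − q + σ²/2)T = ln(110/80) + (0.023 − 0.036 + 0.24²/2)·0.6667 = 0.3185 + 0.0105 = 0.3290
d₁ = 0.3290 / 0.1960 = 1.6789 ⇒ 1.68
√T = √0.6667 = 0.8165
φ(d₁) = φ(1.68) = 0.0973
exp(−qT) = exp(−0.036·0.6667) = 0.9763
vega = S·exp(−qT)·φ(d₁)·√T = 110·0.9763·0.0973·0.8165 = 8.5319
(The put has the same vega.)

8.53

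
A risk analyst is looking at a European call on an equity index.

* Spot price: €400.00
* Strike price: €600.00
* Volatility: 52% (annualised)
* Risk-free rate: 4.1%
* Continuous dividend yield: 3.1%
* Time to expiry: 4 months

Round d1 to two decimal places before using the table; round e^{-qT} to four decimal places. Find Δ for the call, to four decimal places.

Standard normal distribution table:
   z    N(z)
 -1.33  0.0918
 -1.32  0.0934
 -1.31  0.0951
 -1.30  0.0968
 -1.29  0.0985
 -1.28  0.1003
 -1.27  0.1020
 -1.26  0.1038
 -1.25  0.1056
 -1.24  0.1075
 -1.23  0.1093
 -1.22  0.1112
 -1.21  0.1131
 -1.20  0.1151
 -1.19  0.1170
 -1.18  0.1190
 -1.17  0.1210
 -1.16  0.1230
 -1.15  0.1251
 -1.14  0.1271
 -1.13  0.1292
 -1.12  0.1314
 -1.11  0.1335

0.1158

σ√T = 0.52 × 0.5774 = 0.3002
d₁ = [ln(400/600) + (0.041 − 0.031 + 0.52²/2)·0.3333] / 0.3002 = [-0.4055 + 0.0484] / 0.3002 = -1.1893 ≈ -1.19
N(d₁) = N(-1.19) = 0.1170
Δ_call = exp(−qT)·N(d₁) = 0.9897·0.1170 = 0.1158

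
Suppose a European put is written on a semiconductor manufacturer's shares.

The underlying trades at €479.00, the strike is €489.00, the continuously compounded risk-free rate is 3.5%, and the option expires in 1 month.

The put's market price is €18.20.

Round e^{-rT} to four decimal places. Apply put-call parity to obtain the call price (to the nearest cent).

e^(−rT) = e^(−0.035·0.08333) = 0.9971
Put-call parity: C − P = S − K·e^(−rT) = 479 − 489·0.9971 = 479 − 487.5819 = -8.5819
C = P + (C − P) = 18.20 + (-8.5819) = 9.6181

€9.62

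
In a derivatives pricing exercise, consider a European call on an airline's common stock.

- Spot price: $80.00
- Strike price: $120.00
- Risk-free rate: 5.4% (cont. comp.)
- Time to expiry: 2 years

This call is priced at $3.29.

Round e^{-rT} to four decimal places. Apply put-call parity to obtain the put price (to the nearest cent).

$31.00

e^(−rT) = e^(−0.054·2) = 0.8976
Put-call parity: C − P = S − K·e^(−rT) = 80 − 120·0.8976 = 80 − 107.7120 = -27.7120
P = C − (C − P) = 3.29 − (-27.7120) = 31.0020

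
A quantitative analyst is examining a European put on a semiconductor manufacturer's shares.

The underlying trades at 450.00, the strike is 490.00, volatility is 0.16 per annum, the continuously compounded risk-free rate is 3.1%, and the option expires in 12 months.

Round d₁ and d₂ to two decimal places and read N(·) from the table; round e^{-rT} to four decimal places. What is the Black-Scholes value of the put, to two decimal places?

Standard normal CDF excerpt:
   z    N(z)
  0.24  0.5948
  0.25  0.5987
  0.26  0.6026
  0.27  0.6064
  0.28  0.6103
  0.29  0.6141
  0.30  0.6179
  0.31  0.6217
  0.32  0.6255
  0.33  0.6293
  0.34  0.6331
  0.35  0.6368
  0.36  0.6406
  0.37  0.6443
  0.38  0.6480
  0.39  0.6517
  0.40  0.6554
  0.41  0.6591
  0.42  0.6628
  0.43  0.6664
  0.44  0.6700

43.70

σ√T = 0.16 × 1.0000 = 0.1600
d₁ = [ln(450/490) + (0.031 + ½·0.16²)·1] / (σ√T) = (-0.0852 + 0.0438) / 0.1600 = -0.2585 → -0.26
d₂ = -0.2585 − 0.1600 = -0.4185 → -0.42
e^(−rT) = e^(−0.031·1) = 0.9695
P = 490·0.9695·N(0.42) − 450·N(0.26) = 490·0.9695·0.6628 − 450·0.6026 = 314.8665 − 271.1700 = 43.6965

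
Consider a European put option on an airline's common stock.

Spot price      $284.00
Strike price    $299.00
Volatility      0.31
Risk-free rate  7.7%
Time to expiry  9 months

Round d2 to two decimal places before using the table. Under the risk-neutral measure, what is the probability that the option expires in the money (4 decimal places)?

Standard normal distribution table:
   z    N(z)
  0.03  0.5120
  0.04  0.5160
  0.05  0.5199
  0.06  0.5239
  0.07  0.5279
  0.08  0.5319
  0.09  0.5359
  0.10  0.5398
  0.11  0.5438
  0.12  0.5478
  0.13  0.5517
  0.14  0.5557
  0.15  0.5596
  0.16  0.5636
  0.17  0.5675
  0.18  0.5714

0.5438

σ√T = 0.31 × 0.8660 = 0.2685
d₁ = [ln(284/299) + (0.077 + ½·0.31²)·0.75] / (σ√T) = (-0.0515 + 0.0938) / 0.2685 = 0.1576 ≈ 0.16
d₂ = 0.1576 − 0.2685 = -0.1108 ≈ -0.11
Risk-neutral Pr[S_T < K] = N(−d₂) = N(0.11) = 0.5438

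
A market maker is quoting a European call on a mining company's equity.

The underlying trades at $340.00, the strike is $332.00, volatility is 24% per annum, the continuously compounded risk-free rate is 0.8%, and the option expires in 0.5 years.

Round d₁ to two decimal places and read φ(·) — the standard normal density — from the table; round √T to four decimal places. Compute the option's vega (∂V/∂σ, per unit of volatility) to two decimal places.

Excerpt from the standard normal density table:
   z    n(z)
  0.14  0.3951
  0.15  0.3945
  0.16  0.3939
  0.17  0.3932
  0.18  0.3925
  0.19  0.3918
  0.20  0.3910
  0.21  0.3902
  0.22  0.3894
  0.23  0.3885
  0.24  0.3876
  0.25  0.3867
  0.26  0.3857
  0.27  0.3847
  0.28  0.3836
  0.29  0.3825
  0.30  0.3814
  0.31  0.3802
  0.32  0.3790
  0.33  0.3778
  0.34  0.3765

σ√T = 0.24 × 0.7071 = 0.1697
d₁ = [ln(340/332) + (0.008 + ½·0.24²)·0.5] / (σ√T) = (0.0238 + 0.0184) / 0.1697 = 0.2487 which rounds to 0.25
√T = √0.5 = 0.7071
φ(d₁) = φ(0.25) = 0.3867
vega = S·φ(d₁)·√T = 340·0.3867·0.7071 = 92.9681

92.97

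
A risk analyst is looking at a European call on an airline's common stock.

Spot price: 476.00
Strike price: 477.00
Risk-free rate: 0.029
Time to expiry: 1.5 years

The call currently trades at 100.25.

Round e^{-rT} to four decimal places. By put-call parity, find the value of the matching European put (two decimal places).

80.93

exp(−rT) = exp(−0.029·1.5) = 0.9574
Put-call parity: C − P = S − K·e^(−rT) = 476 − 477·0.9574 = 476 − 456.6798 = 19.3202
P = C − (C − P) = 100.25 − (19.3202) = 80.9298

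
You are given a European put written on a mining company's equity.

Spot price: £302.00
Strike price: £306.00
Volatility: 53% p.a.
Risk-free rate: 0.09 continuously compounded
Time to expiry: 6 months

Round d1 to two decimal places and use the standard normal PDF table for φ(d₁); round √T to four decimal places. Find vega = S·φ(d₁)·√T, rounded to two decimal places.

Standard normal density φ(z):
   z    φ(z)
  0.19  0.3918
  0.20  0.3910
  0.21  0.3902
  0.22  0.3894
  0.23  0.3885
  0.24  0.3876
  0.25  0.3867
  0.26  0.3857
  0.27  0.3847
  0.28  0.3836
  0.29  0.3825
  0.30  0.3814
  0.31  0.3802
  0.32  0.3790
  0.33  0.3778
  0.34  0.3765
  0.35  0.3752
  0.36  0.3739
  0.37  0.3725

82.15

σ√T = 0.53·√0.5 = 0.3748
d₁ = [ln(302/306) + (0.09 + 0.53²/2)·0.5] / 0.3748 = [-0.0132 + 0.1152] / 0.3748 = 0.2723 → 0.27
√T = √0.5 = 0.7071
φ(d₁) = φ(0.27) = 0.3847
vega = S·φ(d₁)·√T = 302·0.3847·0.7071 = 82.1505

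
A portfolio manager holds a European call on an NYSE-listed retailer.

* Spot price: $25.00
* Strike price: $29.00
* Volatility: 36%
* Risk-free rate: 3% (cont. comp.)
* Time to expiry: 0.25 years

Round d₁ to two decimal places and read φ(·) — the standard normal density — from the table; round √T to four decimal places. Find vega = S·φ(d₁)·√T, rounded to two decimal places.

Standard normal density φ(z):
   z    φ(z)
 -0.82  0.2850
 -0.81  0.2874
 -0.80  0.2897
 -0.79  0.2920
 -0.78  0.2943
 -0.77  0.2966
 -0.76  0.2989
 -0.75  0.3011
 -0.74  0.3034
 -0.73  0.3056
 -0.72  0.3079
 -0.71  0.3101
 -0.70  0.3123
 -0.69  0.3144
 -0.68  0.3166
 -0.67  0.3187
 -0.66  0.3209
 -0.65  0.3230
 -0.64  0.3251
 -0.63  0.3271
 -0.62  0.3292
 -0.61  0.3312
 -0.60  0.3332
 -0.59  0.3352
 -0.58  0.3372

σ√T = 0.36·√0.25 = 0.1800
d₁ = [ln(25/29) + (0.03 + 0.36²/2)·0.25] / 0.1800 = [-0.1484 + 0.0237] / 0.1800 = -0.6929 ≈ -0.69
√T = √0.25 = 0.5000
φ(d₁) = φ(-0.69) = 0.3144
vega = S·φ(d₁)·√T = 25·0.3144·0.5000 = 3.9300
(Call and put vega coincide under Black-Scholes.)

3.93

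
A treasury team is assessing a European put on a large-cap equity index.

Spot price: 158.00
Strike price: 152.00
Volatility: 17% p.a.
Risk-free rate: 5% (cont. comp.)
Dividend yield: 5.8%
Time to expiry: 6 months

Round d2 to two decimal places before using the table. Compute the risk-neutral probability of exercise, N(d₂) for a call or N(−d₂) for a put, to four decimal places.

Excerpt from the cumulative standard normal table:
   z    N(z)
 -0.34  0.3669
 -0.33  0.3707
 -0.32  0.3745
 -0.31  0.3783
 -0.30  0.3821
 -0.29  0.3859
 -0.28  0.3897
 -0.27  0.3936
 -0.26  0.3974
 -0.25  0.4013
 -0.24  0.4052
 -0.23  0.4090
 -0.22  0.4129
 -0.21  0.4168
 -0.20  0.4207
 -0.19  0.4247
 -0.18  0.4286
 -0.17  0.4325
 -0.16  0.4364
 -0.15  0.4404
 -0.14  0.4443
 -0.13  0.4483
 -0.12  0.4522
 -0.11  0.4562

0.4090

σ√T = 0.17 × 0.7071 = 0.1202
d₁ = [ln(158/152) + (0.05 − 0.058 + 0.17²/2)·0.5] / 0.1202 = [0.0387 + 0.0032] / 0.1202 = 0.3489 → 0.35
d₂ = d₁ − σ√T = 0.3489 − 0.1202 = 0.2287 → 0.23
Pr(exercise) under Q = N(−d₂) = N(-0.23) = 0.4090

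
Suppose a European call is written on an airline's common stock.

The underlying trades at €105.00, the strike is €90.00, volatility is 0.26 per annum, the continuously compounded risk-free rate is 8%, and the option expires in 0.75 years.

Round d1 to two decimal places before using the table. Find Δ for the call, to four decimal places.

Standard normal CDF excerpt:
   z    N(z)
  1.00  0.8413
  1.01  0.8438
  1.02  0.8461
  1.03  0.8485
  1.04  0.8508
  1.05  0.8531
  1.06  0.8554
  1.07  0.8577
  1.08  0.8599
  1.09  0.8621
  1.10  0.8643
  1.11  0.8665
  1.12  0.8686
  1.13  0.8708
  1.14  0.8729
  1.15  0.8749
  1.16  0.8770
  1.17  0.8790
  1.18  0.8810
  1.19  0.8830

0.8554

σ√T = 0.26 × 0.8660 = 0.2252
d₁ = [ln(105/90) + (0.08 + 0.26²/2)·0.75] / 0.2252 = [0.1542 + 0.0854] / 0.2252 = 1.0637 → 1.06
N(d₁) = N(1.06) = 0.8554
Δ_call = N(d₁) = 0.8554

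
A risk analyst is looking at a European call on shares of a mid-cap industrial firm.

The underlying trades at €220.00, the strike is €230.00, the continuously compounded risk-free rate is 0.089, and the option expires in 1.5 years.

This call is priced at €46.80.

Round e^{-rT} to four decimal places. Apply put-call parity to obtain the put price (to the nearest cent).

€28.05

exp(−rT) = exp(−0.089·1.5) = 0.8750
Put-call parity: C − P = S − K·e^(−rT) = 220 − 230·0.8750 = 220 − 201.2500 = 18.7500
P = C − (C − P) = 46.80 − (18.7500) = 28.0500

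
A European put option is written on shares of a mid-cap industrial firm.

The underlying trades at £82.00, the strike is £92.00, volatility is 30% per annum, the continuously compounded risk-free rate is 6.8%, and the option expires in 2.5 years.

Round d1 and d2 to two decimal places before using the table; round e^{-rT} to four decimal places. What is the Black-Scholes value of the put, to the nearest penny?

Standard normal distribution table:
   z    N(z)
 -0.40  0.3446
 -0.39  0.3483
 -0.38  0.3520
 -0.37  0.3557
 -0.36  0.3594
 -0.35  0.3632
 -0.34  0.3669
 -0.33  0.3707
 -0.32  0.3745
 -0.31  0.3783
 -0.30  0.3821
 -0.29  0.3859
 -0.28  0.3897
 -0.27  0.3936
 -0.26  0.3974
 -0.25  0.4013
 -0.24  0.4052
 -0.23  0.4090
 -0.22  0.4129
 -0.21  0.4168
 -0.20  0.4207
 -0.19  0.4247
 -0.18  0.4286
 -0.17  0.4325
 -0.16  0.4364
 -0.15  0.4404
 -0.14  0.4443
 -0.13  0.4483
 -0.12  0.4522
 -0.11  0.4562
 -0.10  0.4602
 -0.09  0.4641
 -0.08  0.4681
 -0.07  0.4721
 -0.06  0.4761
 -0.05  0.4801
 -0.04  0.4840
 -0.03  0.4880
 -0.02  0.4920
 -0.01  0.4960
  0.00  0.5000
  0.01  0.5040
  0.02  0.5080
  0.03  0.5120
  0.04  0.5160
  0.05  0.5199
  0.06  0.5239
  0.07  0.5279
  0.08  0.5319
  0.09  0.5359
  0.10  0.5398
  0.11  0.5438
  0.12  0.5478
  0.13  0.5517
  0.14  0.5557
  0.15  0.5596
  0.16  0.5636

£12.74

σ√T = 0.3 × 1.5811 = 0.4743
d₁ = [ln(82/92) + (0.068 + ½·0.3²)·2.5] / (σ√T) = (-0.1151 + 0.2825) / 0.4743 = 0.3530 which rounds to 0.35
d₂ = 0.3530 − 0.4743 = -0.1214 which rounds to -0.12
exp(−rT) = exp(−0.068·2.5) = 0.8437
P = 92·0.8437·N(0.12) − 82·N(-0.35) = 92·0.8437·0.5478 − 82·0.3632 = 42.5205 − 29.7824 = 12.7381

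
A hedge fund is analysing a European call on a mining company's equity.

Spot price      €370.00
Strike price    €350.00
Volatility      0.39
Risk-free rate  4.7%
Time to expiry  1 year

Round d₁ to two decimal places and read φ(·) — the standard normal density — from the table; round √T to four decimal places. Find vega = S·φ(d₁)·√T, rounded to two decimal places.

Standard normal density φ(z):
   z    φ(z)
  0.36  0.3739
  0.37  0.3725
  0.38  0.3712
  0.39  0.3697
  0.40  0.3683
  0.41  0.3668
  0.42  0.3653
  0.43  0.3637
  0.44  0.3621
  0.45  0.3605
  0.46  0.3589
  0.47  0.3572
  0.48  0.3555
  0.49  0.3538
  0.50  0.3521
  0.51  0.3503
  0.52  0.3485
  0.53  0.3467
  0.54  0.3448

132.79

σ√T = 0.39 × 1.0000 = 0.3900
ln(S/K) + (r + σ²/2)T = ln(370/350) + (0.047 + 0.39²/2)·1 = 0.0556 + 0.1231 = 0.1786
d₁ = 0.1786 / 0.3900 = 0.4580 ≈ 0.46
√T = √1 = 1.0000
φ(d₁) = φ(0.46) = 0.3589
vega = S·φ(d₁)·√T = 370·0.3589·1.0000 = 132.7930
(The put has the same vega.)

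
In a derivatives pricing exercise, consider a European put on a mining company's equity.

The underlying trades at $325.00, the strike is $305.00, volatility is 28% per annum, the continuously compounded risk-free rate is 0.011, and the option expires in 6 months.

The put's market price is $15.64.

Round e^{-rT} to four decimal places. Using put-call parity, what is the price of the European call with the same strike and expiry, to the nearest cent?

e^(−rT) = e^(−0.011·0.5) = 0.9945
Put-call parity: C − P = S − K·e^(−rT) = 325 − 305·0.9945 = 325 − 303.3225 = 21.6775
C = P + (C − P) = 15.64 + (21.6775) = 37.3175

$37.32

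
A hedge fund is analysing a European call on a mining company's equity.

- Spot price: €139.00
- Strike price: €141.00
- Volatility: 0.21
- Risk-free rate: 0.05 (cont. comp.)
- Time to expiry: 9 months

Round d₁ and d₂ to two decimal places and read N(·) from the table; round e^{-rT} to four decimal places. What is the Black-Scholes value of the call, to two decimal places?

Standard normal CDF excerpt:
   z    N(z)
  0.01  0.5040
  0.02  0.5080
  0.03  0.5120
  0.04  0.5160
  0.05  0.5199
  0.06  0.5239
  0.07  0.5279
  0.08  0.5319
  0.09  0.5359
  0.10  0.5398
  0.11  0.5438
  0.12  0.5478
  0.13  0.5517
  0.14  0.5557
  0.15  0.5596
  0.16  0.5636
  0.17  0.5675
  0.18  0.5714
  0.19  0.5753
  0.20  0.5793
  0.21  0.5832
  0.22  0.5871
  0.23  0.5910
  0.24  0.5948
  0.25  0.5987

€11.53

T = 0.75;  σ√T = 0.1819
d₁ = [ln(139/141) + (0.05 + 0.21²/2)·0.75] / 0.1819 = [-0.0143 + 0.0540] / 0.1819 = 0.2186 ≈ 0.22
d₂ = d₁ − σ√T = 0.2186 − 0.1819 = 0.0367 ≈ 0.04
exp(−rT) = exp(−0.05·0.75) = 0.9632
N(d₁) = N(0.22) = 0.5871;  N(d₂) = N(0.04) = 0.5160
C = 139·0.5871 − 141·0.9632·0.5160 = 81.6069 − 70.0786 = 11.5283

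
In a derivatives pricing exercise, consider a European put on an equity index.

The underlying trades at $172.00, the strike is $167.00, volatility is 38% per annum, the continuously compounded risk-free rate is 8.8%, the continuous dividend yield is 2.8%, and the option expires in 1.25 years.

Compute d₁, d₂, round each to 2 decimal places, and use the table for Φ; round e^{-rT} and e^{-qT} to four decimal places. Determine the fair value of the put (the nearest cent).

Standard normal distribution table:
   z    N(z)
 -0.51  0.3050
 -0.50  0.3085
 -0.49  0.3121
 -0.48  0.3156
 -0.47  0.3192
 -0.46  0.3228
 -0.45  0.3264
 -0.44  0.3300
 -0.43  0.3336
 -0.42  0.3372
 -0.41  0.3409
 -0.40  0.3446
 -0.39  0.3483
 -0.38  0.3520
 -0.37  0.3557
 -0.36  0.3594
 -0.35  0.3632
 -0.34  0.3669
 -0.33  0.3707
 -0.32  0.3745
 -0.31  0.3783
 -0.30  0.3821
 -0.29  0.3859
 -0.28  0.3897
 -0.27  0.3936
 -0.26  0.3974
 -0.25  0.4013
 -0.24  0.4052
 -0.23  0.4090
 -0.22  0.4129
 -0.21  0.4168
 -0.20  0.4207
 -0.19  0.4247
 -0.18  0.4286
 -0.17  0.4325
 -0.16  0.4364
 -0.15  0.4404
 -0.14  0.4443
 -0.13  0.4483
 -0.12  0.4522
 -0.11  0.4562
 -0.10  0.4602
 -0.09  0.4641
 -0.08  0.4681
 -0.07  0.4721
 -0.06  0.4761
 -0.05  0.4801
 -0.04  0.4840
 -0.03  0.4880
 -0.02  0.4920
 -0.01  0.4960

σ√T = 0.38 × 1.1180 = 0.4249
ln(S/K) + (r − q + σ²/2)T = ln(172/167) + (0.088 − 0.028 + 0.38²/2)·1.25 = 0.0295 + 0.1652 = 0.1948
d₁ = 0.1948 / 0.4249 = 0.4584 which rounds to 0.46
d₂ = d₁ − σ√T = 0.4584 − 0.4249 = 0.0335 which rounds to 0.03
exp(−qT) = exp(−0.028·1.25) = 0.9656;  exp(−rT) = exp(−0.088·1.25) = 0.8958
N(−d₂) = N(-0.03) = 0.4880;  N(−d₁) = N(-0.46) = 0.3228
P = 167·0.8958·0.4880 − 172·0.9656·0.3228 = 73.0041 − 53.6117 = 19.3925

$19.39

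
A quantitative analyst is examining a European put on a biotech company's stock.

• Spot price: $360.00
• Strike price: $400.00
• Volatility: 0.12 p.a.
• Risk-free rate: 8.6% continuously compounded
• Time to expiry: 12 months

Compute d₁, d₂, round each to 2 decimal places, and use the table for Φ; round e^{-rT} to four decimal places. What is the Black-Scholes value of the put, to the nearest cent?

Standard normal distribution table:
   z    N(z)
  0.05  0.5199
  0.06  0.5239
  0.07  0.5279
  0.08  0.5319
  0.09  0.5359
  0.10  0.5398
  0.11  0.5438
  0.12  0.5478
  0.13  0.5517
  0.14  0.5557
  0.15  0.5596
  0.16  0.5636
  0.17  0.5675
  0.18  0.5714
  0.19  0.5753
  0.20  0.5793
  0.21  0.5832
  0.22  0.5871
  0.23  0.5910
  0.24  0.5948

$21.16

T = 1;  σ√T = 0.1200
ln(S/K) + (r + σ²/2)T = ln(360/400) + (0.086 + 0.12²/2)·1 = -0.1054 + 0.0932 = -0.0122
d₁ = -0.0122 / 0.1200 = -0.1013 which rounds to -0.10
d₂ = d₁ − σ√T = -0.1013 − 0.1200 = -0.2213 which rounds to -0.22
exp(−rT) = exp(−0.086·1) = 0.9176
N(−d₂) = N(0.22) = 0.5871;  N(−d₁) = N(0.10) = 0.5398
P = 400·0.9176·0.5871 − 360·0.5398 = 215.4892 − 194.3280 = 21.1612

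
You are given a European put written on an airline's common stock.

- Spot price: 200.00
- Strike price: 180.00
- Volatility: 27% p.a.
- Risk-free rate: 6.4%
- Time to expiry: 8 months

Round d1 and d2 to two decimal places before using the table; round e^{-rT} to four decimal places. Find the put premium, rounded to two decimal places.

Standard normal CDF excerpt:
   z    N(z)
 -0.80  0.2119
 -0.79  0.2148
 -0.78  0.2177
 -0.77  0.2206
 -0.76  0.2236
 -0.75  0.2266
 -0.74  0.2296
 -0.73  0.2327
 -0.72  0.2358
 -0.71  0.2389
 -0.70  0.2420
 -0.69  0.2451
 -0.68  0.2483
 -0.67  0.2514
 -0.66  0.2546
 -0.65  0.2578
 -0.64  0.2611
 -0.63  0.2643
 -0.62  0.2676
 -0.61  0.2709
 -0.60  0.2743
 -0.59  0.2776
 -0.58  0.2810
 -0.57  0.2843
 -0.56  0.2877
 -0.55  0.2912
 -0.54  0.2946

6.08

T = 0.6667;  σ√T = 0.2205
d₁ = [ln(200/180) + (0.064 + 0.27²/2)·0.6667] / 0.2205 = [0.1054 + 0.0670] / 0.2205 = 0.7817 which rounds to 0.78
d₂ = d₁ − σ√T = 0.7817 − 0.2205 = 0.5612 which rounds to 0.56
exp(−rT) = exp(−0.064·0.6667) = 0.9582
P = 180·0.9582·N(-0.56) − 200·N(-0.78) = 180·0.9582·0.2877 − 200·0.2177 = 49.6213 − 43.5400 = 6.0813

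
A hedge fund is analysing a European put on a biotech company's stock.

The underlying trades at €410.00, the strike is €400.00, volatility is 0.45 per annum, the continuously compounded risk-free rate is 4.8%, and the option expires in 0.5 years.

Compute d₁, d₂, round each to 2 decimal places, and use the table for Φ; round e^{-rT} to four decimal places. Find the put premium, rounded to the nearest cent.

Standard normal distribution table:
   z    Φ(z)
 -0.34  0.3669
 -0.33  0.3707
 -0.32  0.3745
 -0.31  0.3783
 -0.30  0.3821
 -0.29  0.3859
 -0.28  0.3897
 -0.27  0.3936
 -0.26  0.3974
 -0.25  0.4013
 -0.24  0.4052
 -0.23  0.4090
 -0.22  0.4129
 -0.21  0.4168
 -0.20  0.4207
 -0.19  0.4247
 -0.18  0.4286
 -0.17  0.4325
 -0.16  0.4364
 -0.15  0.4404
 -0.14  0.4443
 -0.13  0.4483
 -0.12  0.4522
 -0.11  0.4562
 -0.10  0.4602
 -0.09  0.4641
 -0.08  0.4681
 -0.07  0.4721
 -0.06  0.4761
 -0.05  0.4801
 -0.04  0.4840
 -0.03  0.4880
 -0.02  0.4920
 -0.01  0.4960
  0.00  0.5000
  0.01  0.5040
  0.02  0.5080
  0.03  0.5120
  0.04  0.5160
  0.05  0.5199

€41.72

T = 0.5;  σ√T = 0.3182
ln(S/K) + (r + σ²/2)T = ln(410/400) + (0.048 + 0.45²/2)·0.5 = 0.0247 + 0.0746 = 0.0993
d₁ = 0.0993 / 0.3182 = 0.3121 → 0.31
d₂ = d₁ − σ√T = 0.3121 − 0.3182 = -0.0061 → -0.01
e^(−rT) = e^(−0.048·0.5) = 0.9763
P = 400·0.9763·N(0.01) − 410·N(-0.31) = 400·0.9763·0.5040 − 410·0.3783 = 196.8221 − 155.1030 = 41.7191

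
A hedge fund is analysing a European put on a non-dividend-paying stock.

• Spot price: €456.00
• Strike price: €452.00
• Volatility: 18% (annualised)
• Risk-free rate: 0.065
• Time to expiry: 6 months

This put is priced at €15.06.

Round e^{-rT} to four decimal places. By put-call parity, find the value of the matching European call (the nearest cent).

€33.52

exp(−rT) = exp(−0.065·0.5) = 0.9680
Put-call parity: C − P = S − K·e^(−rT) = 456 − 452·0.9680 = 456 − 437.5360 = 18.4640
C = P + (C − P) = 15.06 + (18.4640) = 33.5240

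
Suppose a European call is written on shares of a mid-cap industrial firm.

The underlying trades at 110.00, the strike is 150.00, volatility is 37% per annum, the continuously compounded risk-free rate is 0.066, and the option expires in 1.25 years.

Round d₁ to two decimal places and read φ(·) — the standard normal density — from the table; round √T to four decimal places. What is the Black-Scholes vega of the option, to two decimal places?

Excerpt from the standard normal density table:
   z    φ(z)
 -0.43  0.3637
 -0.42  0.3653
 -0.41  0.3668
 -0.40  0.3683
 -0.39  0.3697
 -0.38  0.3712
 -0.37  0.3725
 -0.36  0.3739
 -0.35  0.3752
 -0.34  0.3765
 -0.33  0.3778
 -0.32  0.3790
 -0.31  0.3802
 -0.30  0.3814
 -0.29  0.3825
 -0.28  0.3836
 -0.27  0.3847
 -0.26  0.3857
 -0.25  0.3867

46.30

σ√T = 0.37·√1.25 = 0.4137
ln(S/K) + (r + σ²/2)T = ln(110/150) + (0.066 + 0.37²/2)·1.25 = -0.3102 + 0.1681 = -0.1421
d₁ = -0.1421 / 0.4137 = -0.3435 which rounds to -0.34
√T = √1.25 = 1.1180
φ(d₁) = φ(-0.34) = 0.3765
vega = S·φ(d₁)·√T = 110·0.3765·1.1180 = 46.3020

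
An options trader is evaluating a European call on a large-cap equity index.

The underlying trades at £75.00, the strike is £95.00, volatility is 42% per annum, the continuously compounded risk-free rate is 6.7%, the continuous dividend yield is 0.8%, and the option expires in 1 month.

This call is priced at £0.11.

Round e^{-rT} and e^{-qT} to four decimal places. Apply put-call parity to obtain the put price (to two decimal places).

£19.63

e^(−qT) = e^(−0.008·0.08333) = 0.9993;  e^(−rT) = e^(−0.067·0.08333) = 0.9944
Put-call parity: C − P = S·e^(−qT) − K·e^(−rT) = 75·0.9993 − 95·0.9944 = 74.9475 − 94.4680 = -19.5205
P = C − (C − P) = 0.11 − (-19.5205) = 19.6305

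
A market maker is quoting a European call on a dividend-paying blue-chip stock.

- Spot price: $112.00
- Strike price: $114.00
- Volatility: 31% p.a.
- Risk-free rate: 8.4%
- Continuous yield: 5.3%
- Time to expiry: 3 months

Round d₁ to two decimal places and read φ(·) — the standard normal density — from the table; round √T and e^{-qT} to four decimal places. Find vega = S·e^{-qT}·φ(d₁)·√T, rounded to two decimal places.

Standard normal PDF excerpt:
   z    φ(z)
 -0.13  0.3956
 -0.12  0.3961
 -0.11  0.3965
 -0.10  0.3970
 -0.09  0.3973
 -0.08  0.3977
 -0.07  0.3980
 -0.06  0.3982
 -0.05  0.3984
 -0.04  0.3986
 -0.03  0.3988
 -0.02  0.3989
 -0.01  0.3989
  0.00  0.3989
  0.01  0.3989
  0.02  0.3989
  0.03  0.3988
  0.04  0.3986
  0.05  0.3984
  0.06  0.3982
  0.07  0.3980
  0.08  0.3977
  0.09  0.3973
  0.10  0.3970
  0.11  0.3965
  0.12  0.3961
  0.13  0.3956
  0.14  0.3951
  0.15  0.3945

22.04

σ√T = 0.31 × 0.5000 = 0.1550
d₁ = [ln(112/114) + (0.084 − 0.053 + 0.31²/2)·0.25] / 0.1550 = [-0.0177 + 0.0198] / 0.1550 = 0.0133 which rounds to 0.01
√T = √0.25 = 0.5000
φ(d₁) = φ(0.01) = 0.3989
exp(−qT) = exp(−0.053·0.25) = 0.9868
vega = S·exp(−qT)·φ(d₁)·√T = 112·0.9868·0.3989·0.5000 = 22.0435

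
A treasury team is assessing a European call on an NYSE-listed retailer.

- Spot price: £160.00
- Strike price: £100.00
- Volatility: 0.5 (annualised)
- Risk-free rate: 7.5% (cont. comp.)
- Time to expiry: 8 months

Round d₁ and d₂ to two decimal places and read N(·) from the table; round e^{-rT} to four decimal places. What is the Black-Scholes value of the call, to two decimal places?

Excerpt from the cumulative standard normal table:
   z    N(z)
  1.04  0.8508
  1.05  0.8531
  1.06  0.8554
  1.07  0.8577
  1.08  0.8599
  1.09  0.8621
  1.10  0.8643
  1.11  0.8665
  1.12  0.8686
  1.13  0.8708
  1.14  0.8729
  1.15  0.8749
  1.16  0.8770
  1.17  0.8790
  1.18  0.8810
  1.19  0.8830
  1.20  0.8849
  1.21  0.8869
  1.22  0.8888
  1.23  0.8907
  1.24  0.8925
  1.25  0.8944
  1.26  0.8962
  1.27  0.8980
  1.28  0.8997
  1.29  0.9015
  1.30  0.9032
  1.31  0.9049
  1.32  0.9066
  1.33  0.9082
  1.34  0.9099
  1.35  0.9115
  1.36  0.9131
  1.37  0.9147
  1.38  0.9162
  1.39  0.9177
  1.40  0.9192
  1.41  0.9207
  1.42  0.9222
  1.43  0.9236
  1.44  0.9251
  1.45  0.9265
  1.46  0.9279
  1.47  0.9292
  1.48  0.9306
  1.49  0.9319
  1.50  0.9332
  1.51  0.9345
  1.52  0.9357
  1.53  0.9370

σ√T = 0.5 × 0.8165 = 0.4082
d₁ = [ln(160/100) + (0.075 + ½·0.5²)·0.6667] / (σ√T) = (0.4700 + 0.1333) / 0.4082 = 1.4779 ⇒ 1.48
d₂ = 1.4779 − 0.4082 = 1.0696 ⇒ 1.07
e^(−rT) = e^(−0.075·0.6667) = 0.9512
N(d₁) = N(1.48) = 0.9306;  N(d₂) = N(1.07) = 0.8577
C = 160·0.9306 − 100·0.9512·0.8577 = 148.8960 − 81.5844 = 67.3116

£67.31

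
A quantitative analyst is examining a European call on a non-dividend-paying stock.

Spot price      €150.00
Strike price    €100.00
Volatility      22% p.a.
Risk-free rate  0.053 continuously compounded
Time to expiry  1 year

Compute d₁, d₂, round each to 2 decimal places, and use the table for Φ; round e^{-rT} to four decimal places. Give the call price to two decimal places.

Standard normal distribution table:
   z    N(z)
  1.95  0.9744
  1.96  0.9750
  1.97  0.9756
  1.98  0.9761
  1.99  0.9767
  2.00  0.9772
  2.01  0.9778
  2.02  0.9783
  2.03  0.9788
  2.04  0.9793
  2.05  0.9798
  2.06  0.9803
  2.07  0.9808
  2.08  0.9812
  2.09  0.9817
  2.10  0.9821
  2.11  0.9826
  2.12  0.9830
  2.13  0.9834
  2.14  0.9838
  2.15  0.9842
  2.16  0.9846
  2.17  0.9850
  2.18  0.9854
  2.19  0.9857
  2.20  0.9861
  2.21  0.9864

T = 1;  σ√T = 0.2200
d₁ = [ln(150/100) + (0.053 + 0.22²/2)·1] / 0.2200 = [0.4055 + 0.0772] / 0.2200 = 2.1939 → 2.19
d₂ = d₁ − σ√T = 2.1939 − 0.2200 = 1.9739 → 1.97
e^(−rT) = e^(−0.053·1) = 0.9484
N(d₁) = N(2.19) = 0.9857;  N(d₂) = N(1.97) = 0.9756
C = 150·0.9857 − 100·0.9484·0.9756 = 147.8550 − 92.5259 = 55.3291

€55.33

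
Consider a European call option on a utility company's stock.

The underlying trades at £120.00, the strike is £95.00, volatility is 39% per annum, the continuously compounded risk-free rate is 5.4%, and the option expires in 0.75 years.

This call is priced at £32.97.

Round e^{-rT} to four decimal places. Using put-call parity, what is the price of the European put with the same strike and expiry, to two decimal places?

£4.20

exp(−rT) = exp(−0.054·0.75) = 0.9603
Put-call parity: C − P = S − K·e^(−rT) = 120 − 95·0.9603 = 120 − 91.2285 = 28.7715
P = C − (C − P) = 32.97 − (28.7715) = 4.1985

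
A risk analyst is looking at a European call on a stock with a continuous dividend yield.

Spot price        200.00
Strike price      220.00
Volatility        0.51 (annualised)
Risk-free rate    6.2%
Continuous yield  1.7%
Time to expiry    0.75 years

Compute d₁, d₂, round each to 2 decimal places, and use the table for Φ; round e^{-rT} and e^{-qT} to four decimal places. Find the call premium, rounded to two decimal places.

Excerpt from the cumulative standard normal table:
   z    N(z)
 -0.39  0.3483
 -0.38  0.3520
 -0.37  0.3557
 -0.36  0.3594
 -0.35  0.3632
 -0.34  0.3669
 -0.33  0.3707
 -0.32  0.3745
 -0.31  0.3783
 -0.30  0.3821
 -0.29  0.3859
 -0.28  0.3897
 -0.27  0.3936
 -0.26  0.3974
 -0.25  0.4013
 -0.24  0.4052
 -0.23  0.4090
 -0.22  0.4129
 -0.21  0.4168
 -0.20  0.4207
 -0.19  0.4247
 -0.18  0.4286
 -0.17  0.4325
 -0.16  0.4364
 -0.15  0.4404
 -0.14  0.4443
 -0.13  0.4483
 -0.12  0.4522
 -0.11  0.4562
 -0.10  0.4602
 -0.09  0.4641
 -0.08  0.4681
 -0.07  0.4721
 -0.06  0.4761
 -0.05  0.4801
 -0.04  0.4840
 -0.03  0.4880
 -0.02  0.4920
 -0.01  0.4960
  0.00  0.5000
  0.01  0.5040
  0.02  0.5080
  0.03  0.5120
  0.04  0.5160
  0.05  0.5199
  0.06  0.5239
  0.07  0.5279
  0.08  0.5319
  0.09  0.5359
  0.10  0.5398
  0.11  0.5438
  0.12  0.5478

29.55

σ√T = 0.51·√0.75 = 0.4417
d₁ = [ln(200/220) + (0.062 − 0.017 + 0.51²/2)·0.75] / 0.4417 = [-0.0953 + 0.1313] / 0.4417 = 0.0815 ≈ 0.08
d₂ = d₁ − σ√T = 0.0815 − 0.4417 = -0.3602 ≈ -0.36
e^(−qT) = e^(−0.017·0.75) = 0.9873;  e^(−rT) = e^(−0.062·0.75) = 0.9546
N(d₁) = N(0.08) = 0.5319;  N(d₂) = N(-0.36) = 0.3594
C = 200·0.9873·0.5319 − 220·0.9546·0.3594 = 105.0290 − 75.4783 = 29.5507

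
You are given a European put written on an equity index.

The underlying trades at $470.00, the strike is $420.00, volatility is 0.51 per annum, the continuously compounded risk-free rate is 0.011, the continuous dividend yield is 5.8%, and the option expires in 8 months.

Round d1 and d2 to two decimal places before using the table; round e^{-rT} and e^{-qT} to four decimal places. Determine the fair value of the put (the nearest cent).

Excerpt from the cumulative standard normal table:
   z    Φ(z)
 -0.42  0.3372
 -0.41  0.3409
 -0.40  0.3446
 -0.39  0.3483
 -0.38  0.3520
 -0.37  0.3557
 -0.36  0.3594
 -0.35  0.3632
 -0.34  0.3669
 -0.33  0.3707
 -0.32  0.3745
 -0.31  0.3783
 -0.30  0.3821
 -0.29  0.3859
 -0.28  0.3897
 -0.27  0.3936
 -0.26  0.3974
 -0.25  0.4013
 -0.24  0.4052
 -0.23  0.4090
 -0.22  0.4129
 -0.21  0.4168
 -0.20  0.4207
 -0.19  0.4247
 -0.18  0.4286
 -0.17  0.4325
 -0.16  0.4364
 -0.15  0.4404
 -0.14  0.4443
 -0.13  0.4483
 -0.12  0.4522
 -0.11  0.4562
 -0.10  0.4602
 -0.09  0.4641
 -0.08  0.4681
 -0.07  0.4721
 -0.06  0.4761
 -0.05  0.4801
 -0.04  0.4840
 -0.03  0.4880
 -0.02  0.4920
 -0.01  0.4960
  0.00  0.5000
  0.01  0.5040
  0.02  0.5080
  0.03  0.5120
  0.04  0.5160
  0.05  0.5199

T = 0.6667;  σ√T = 0.4164
d₁ = [ln(470/420) + (0.011 − 0.058 + 0.51²/2)·0.6667] / 0.4164 = [0.1125 + 0.0554] / 0.4164 = 0.4031 which rounds to 0.40
d₂ = d₁ − σ√T = 0.4031 − 0.4164 = -0.0133 which rounds to -0.01
exp(−qT) = exp(−0.058·0.6667) = 0.9621;  exp(−rT) = exp(−0.011·0.6667) = 0.9927
P = 420·0.9927·N(0.01) − 470·0.9621·N(-0.40) = 420·0.9927·0.5040 − 470·0.9621·0.3446 = 210.1347 − 155.8236 = 54.3111

$54.31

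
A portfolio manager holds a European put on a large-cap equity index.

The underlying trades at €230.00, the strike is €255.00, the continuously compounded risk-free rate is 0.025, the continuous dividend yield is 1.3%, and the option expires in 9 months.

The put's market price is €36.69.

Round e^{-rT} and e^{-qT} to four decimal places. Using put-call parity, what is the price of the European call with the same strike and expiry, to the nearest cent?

e^(−qT) = e^(−0.013·0.75) = 0.9903;  e^(−rT) = e^(−0.025·0.75) = 0.9814
Put-call parity: C − P = S·e^(−qT) − K·e^(−rT) = 230·0.9903 − 255·0.9814 = 227.7690 − 250.2570 = -22.4880
C = P + (C − P) = 36.69 + (-22.4880) = 14.2020

€14.20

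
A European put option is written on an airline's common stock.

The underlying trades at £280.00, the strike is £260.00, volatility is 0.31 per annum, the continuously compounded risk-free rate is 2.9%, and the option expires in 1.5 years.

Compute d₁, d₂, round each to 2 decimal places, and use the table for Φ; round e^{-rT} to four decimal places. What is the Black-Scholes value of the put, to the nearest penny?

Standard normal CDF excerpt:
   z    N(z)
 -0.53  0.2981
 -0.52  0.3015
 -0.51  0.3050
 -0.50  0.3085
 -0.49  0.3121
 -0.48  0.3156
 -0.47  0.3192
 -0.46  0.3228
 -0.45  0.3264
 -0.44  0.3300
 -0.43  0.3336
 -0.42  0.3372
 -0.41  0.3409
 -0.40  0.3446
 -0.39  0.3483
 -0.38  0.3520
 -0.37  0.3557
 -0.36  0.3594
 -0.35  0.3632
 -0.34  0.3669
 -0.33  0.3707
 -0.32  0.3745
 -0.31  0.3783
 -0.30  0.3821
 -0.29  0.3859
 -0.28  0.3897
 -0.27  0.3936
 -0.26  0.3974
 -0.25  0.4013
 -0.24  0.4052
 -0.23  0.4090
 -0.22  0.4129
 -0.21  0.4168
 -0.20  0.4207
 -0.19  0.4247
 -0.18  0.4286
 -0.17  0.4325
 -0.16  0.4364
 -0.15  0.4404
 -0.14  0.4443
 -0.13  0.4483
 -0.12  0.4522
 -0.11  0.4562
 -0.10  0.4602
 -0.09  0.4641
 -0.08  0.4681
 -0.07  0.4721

σ√T = 0.31 × 1.2247 = 0.3797
ln(S/K) + (r + σ²/2)T = ln(280/260) + (0.029 + 0.31²/2)·1.5 = 0.0741 + 0.1156 = 0.1897
d₁ = 0.1897 / 0.3797 = 0.4996 → 0.50
d₂ = d₁ − σ√T = 0.4996 − 0.3797 = 0.1199 → 0.12
e^(−rT) = e^(−0.029·1.5) = 0.9574
N(−d₂) = N(-0.12) = 0.4522;  N(−d₁) = N(-0.50) = 0.3085
P = 260·0.9574·0.4522 − 280·0.3085 = 112.5634 − 86.3800 = 26.1834

£26.18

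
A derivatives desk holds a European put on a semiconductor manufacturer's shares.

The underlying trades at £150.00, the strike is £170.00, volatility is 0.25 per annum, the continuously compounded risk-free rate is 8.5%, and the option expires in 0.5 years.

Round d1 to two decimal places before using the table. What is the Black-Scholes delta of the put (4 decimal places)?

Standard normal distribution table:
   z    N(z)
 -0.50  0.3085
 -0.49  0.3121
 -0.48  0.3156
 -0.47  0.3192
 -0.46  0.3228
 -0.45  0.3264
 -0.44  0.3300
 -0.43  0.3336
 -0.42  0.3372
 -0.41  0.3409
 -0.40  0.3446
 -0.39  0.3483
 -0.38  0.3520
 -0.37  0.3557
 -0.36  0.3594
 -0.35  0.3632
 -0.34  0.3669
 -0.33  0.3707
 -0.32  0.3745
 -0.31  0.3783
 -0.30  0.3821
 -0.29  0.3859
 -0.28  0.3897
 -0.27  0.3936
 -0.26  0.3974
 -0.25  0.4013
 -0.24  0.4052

T = 0.5;  σ√T = 0.1768
d₁ = [ln(150/170) + (0.085 + ½·0.25²)·0.5] / (σ√T) = (-0.1252 + 0.0581) / 0.1768 = -0.3792 ⇒ -0.38
N(d₁) = N(-0.38) = 0.3520
Δ_put = N(d₁) − 1 = 0.3520 − 1 = -0.6480

-0.6480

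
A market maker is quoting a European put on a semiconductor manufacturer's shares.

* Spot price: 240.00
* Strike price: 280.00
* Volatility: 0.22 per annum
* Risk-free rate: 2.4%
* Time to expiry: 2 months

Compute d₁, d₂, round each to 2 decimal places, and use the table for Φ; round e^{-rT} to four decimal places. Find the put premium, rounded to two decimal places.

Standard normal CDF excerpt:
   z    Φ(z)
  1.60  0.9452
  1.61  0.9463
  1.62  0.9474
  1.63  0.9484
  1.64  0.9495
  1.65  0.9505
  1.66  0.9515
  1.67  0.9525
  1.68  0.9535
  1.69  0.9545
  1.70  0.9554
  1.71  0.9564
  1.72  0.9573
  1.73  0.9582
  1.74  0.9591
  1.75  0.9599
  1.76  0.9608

σ√T = 0.22 × 0.4082 = 0.0898
d₁ = [ln(240/280) + (0.024 + 0.22²/2)·0.1667] / 0.0898 = [-0.1542 + 0.0080] / 0.0898 = -1.6269 which rounds to -1.63
d₂ = d₁ − σ√T = -1.6269 − 0.0898 = -1.7167 which rounds to -1.72
e^(−rT) = e^(−0.024·0.1667) = 0.9960
P = 280·0.9960·N(1.72) − 240·N(1.63) = 280·0.9960·0.9573 − 240·0.9484 = 266.9718 − 227.6160 = 39.3558

39.36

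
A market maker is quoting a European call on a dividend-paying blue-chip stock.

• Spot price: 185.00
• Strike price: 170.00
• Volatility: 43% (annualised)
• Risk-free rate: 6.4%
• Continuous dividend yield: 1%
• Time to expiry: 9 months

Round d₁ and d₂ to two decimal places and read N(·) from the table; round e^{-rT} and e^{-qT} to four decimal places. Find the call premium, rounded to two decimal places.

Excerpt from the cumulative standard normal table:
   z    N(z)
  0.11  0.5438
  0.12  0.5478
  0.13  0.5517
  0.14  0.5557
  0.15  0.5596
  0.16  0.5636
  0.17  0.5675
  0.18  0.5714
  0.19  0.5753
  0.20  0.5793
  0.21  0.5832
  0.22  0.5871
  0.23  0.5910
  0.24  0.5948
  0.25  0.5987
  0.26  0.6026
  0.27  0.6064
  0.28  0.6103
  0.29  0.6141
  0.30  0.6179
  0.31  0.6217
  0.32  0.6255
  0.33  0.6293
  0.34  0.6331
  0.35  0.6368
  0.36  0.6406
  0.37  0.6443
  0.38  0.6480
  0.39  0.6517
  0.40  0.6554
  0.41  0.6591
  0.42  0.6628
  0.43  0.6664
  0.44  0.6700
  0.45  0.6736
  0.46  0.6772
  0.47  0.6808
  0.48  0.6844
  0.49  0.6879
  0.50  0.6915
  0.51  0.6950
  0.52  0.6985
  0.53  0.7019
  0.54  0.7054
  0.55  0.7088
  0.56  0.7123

37.58

T = 0.75;  σ√T = 0.3724
ln(S/K) + (r − q + σ²/2)T = ln(185/170) + (0.064 − 0.01 + 0.43²/2)·0.75 = 0.0846 + 0.1098 = 0.1944
d₁ = 0.1944 / 0.3724 = 0.5220 which rounds to 0.52
d₂ = d₁ − σ√T = 0.5220 − 0.3724 = 0.1496 which rounds to 0.15
exp(−qT) = exp(−0.01·0.75) = 0.9925;  exp(−rT) = exp(−0.064·0.75) = 0.9531
C = 185·0.9925·N(0.52) − 170·0.9531·N(0.15) = 185·0.9925·0.6985 − 170·0.9531·0.5596 = 128.2533 − 90.6703 = 37.5830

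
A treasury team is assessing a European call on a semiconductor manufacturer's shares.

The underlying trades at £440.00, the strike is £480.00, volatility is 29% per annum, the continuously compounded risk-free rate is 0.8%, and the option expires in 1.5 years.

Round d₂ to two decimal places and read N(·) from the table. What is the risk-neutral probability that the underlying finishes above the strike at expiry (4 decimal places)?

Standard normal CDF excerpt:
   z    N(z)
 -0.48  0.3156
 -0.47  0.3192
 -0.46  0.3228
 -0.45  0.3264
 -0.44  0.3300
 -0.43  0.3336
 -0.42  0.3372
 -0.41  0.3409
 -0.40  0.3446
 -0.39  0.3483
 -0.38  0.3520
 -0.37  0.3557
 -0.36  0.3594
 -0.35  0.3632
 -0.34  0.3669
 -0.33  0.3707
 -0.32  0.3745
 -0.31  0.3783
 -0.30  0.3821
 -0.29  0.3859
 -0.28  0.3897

0.3483

σ√T = 0.29 × 1.2247 = 0.3552
d₁ = [ln(440/480) + (0.008 + ½·0.29²)·1.5] / (σ√T) = (-0.0870 + 0.0751) / 0.3552 = -0.0336 ≈ -0.03
d₂ = -0.0336 − 0.3552 = -0.3888 ≈ -0.39
Pr(exercise) under Q = N(d₂) = 0.3483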